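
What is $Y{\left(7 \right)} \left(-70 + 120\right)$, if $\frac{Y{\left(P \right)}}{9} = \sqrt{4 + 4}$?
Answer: $900 \sqrt{2} \approx 1272.8$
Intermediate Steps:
$Y{\left(P \right)} = 18 \sqrt{2}$ ($Y{\left(P \right)} = 9 \sqrt{4 + 4} = 9 \sqrt{8} = 9 \cdot 2 \sqrt{2} = 18 \sqrt{2}$)
$Y{\left(7 \right)} \left(-70 + 120\right) = 18 \sqrt{2} \left(-70 + 120\right) = 18 \sqrt{2} \cdot 50 = 900 \sqrt{2}$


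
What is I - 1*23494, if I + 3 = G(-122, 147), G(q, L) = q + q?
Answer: -23741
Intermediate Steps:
G(q, L) = 2*q
I = -247 (I = -3 + 2*(-122) = -3 - 244 = -247)
I - 1*23494 = -247 - 1*23494 = -247 - 23494 = -23741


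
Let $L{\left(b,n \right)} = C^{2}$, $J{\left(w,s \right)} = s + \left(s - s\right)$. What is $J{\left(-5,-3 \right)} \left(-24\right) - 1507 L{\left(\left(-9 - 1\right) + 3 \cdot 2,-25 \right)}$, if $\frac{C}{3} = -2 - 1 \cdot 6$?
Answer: $-867960$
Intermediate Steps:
$J{\left(w,s \right)} = s$ ($J{\left(w,s \right)} = s + 0 = s$)
$C = -24$ ($C = 3 \left(-2 - 1 \cdot 6\right) = 3 \left(-2 - 6\right) = 3 \left(-8\right) = -24$)
$L{\left(b,n \right)} = 576$ ($L{\left(b,n \right)} = \left(-24\right)^{2} = 576$)
$J{\left(-5,-3 \right)} \left(-24\right) - 1507 L{\left(\left(-9 - 1\right) + 3 \cdot 2,-25 \right)} = \left(-3\right) \left(-24\right) - 868032 = 72 - 868032 = -867960$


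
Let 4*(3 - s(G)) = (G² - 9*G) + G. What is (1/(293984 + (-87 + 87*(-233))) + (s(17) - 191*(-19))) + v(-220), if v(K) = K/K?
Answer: 1967234129/547252 ≈ 3594.8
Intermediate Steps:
v(K) = 1
s(G) = 3 + 2*G - G²/4 (s(G) = 3 - ((G² - 9*G) + G)/4 = 3 - (G² - 8*G)/4 = 3 + (2*G - G²/4) = 3 + 2*G - G²/4)
(1/(293984 + (-87 + 87*(-233))) + (s(17) - 191*(-19))) + v(-220) = (1/(293984 + (-87 + 87*(-233))) + ((3 + 2*17 - ¼*17²) - 191*(-19))) + 1 = (1/(293984 + (-87 - 20271)) + ((3 + 34 - ¼*289) + 3629)) + 1 = (1/(293984 - 20358) + ((3 + 34 - 289/4) + 3629)) + 1 = (1/273626 + (-141/4 + 3629)) + 1 = (1/273626 + 14375/4) + 1 = 1966686877/547252 + 1 = 1967234129/547252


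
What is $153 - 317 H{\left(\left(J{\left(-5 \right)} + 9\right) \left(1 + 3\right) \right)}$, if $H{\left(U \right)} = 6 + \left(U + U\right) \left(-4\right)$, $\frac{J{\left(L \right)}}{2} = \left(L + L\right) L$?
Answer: $1103947$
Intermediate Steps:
$J{\left(L \right)} = 4 L^{2}$ ($J{\left(L \right)} = 2 \left(L + L\right) L = 2 \cdot 2 L L = 2 \cdot 2 L^{2} = 4 L^{2}$)
$H{\left(U \right)} = 6 - 8 U$ ($H{\left(U \right)} = 6 + 2 U \left(-4\right) = 6 - 8 U$)
$153 - 317 H{\left(\left(J{\left(-5 \right)} + 9\right) \left(1 + 3\right) \right)} = 153 - 317 \left(6 - 8 \left(4 \left(-5\right)^{2} + 9\right) \left(1 + 3\right)\right) = 153 - 317 \left(6 - 8 \left(4 \cdot 25 + 9\right) 4\right) = 153 - 317 \left(6 - 8 \left(100 + 9\right) 4\right) = 153 - 317 \left(6 - 8 \cdot 109 \cdot 4\right) = 153 - 317 \left(6 - 3488\right) = 153 - -1103794 = 153 + 1103794 = 1103947$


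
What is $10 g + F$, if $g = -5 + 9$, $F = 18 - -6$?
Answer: $64$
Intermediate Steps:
$F = 24$ ($F = 18 + 6 = 24$)
$g = 4$
$10 g + F = 10 \cdot 4 + 24 = 40 + 24 = 64$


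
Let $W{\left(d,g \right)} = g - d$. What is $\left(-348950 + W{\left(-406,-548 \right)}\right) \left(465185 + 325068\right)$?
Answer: $-275871000276$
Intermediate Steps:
$\left(-348950 + W{\left(-406,-548 \right)}\right) \left(465185 + 325068\right) = \left(-348950 - 142\right) \left(465185 + 325068\right) = \left(-348950 + \left(-548 + 406\right)\right) 790253 = \left(-348950 - 142\right) 790253 = \left(-349092\right) 790253 = -275871000276$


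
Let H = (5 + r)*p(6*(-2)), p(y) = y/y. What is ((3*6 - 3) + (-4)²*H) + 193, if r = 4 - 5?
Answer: 272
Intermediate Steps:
r = -1
p(y) = 1
H = 4 (H = (5 - 1)*1 = 4*1 = 4)
((3*6 - 3) + (-4)²*H) + 193 = ((3*6 - 3) + (-4)²*4) + 193 = ((18 - 3) + 16*4) + 193 = (15 + 64) + 193 = 79 + 193 = 272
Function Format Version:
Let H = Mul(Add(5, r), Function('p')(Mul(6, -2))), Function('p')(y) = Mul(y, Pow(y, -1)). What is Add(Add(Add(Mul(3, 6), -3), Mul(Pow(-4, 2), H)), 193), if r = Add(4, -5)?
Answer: 272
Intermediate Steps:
r = -1
Function('p')(y) = 1
H = 4 (H = Mul(Add(5, -1), 1) = Mul(4, 1) = 4)
Add(Add(Add(Mul(3, 6), -3), Mul(Pow(-4, 2), H)), 193) = Add(Add(Add(Mul(3, 6), -3), Mul(Pow(-4, 2), 4)), 193) = Add(Add(Add(18, -3), Mul(16, 4)), 193) = Add(Add(15, 64), 193) = Add(79, 193) = 272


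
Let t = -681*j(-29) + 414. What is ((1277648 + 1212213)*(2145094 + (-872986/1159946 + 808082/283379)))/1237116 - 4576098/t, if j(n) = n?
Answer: 1966469001573716955624609715/455510616893176162604 ≈ 4.3171e+6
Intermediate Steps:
t = 20163 (t = -681*(-29) + 414 = 19749 + 414 = 20163)
((1277648 + 1212213)*(2145094 + (-872986/1159946 + 808082/283379)))/1237116 - 4576098/t = ((1277648 + 1212213)*(2145094 + (-872986/1159946 + 808082/283379)))/1237116 - 4576098/20163 = (2489861*(2145094 + (-872986*1/1159946 + 808082*(1/283379))))*(1/1237116) - 4576098*1/20163 = (2489861*(2145094 + (-436493/579973 + 808082/283379)))*(1/1237116) - 1525366/6721 = (2489861*(2145094 + 344972791939/164352168767))*(1/1237116) - 1525366/6721 = (2489861*(352551196081871037/164352168767))*(1/1237116) - 1525366/6721 = (877803473627603502055857/164352168767)*(1/1237116) - 1525366/6721 = 292601157875867834018619/67774232538785324 - 1525366/6721 = 1966469001573716955624609715/455510616893176162604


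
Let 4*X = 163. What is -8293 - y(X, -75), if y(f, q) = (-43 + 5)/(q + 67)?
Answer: -33191/4 ≈ -8297.8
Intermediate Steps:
X = 163/4 (X = (¼)*163 = 163/4 ≈ 40.750)
y(f, q) = -38/(67 + q)
-8293 - y(X, -75) = -8293 - (-38)/(67 - 75) = -8293 - (-38)/(-8) = -8293 - (-38)*(-1)/8 = -8293 - 1*19/4 = -8293 - 19/4 = -33191/4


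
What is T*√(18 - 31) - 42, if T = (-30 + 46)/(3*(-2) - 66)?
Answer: -42 - 2*I*√13/9 ≈ -42.0 - 0.80123*I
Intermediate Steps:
T = -2/9 (T = 16/(-6 - 66) = 16/(-72) = 16*(-1/72) = -2/9 ≈ -0.22222)
T*√(18 - 31) - 42 = -2*√(18 - 31)/9 - 42 = -2*I*√13/9 - 42 = -42 - 2*I*√13/9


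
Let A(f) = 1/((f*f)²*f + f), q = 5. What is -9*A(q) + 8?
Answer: 25031/3130 ≈ 7.9971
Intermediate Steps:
A(f) = 1/(f + f⁵) (A(f) = 1/((f²)²*f + f) = 1/(f⁴*f + f) = 1/(f⁵ + f) = 1/(f + f⁵))
-9*A(q) + 8 = -9/(5 + 5⁵) + 8 = -9/(5 + 3125) + 8 = -9/3130 + 8 = 25031/3130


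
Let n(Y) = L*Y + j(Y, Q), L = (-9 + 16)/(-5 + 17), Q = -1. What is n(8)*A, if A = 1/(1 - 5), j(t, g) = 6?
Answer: -8/3 ≈ -2.6667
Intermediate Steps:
L = 7/12 ≈ 0.58333
n(Y) = 6 + 7*Y/12 (n(Y) = 7*Y/12 + 6 = 6 + 7*Y/12)
A = -¼ (A = 1/(-4) = -¼ ≈ -0.25000)
n(8)*A = (6 + (7/12)*8)*(-¼) = (6 + 14/3)*(-¼) = (32/3)*(-¼) = -8/3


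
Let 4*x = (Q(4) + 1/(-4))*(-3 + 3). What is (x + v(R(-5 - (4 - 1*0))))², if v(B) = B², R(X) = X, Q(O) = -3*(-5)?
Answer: 6561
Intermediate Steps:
Q(O) = 15
x = 0 (x = ((15 + 1/(-4))*(-3 + 3))/4 = ((15 - ¼)*0)/4 = ((59/4)*0)/4 = (¼)*0 = 0)
(x + v(R(-5 - (4 - 1*0))))² = (0 + (-5 - (4 - 1*0))²)² = (0 + (-5 - (4 + 0))²)² = (0 + (-5 - 1*4)²)² = (0 + (-5 - 4)²)² = (0 + (-9)²)² = (0 + 81)² = 81² = 6561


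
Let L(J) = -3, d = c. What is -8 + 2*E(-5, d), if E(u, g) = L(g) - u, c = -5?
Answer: -4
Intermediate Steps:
d = -5
E(u, g) = -3 - u
-8 + 2*E(-5, d) = -8 + 2*(-3 - 1*(-5)) = -8 + 2*(-3 + 5) = -8 + 2*2 = -8 + 4 = -4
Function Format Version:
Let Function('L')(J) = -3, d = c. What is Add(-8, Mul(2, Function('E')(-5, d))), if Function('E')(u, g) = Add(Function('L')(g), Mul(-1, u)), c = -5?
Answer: -4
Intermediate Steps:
d = -5
Function('E')(u, g) = Add(-3, Mul(-1, u))
Add(-8, Mul(2, Function('E')(-5, d))) = Add(-8, Mul(2, Add(-3, Mul(-1, -5)))) = Add(-8, Mul(2, Add(-3, 5))) = Add(-8, Mul(2, 2)) = Add(-8, 4) = -4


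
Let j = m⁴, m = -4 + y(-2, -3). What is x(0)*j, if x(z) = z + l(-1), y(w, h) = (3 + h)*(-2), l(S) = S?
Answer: -256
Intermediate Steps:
y(w, h) = -6 - 2*h
m = -4 (m = -4 + (-6 - 2*(-3)) = -4 + (-6 + 6) = -4 + 0 = -4)
x(z) = -1 + z (x(z) = z - 1 = -1 + z)
j = 256 (j = (-4)⁴ = 256)
x(0)*j = (-1 + 0)*256 = -1*256 = -256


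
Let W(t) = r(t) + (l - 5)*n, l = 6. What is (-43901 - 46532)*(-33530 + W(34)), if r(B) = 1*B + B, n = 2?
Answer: 3025888180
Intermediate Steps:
r(B) = 2*B (r(B) = B + B = 2*B)
W(t) = 2 + 2*t (W(t) = 2*t + (6 - 5)*2 = 2*t + 1*2 = 2*t + 2 = 2 + 2*t)
(-43901 - 46532)*(-33530 + W(34)) = (-43901 - 46532)*(-33530 + (2 + 2*34)) = -90433*(-33530 + (2 + 68)) = -90433*(-33530 + 70) = -90433*(-33460) = 3025888180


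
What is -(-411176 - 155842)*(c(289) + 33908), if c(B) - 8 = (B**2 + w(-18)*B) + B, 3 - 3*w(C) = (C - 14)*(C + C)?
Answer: 3991239702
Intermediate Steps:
w(C) = 1 - 2*C*(-14 + C)/3 (w(C) = 1 - (C - 14)*(C + C)/3 = 1 - (-14 + C)*2*C/3 = 1 - 2*C*(-14 + C)/3)
c(B) = 8 + B**2 - 382*B (c(B) = 8 + ((B**2 + (1 - 2/3*(-18)**2 + (28/3)*(-18))*B) + B) = 8 + ((B**2 + (1 - 2/3*324 - 168)*B) + B) = 8 + ((B**2 + (1 - 216 - 168)*B) + B) = 8 + ((B**2 - 383*B) + B) = 8 + (B**2 - 382*B) = 8 + B**2 - 382*B)
-(-411176 - 155842)*(c(289) + 33908) = -(-411176 - 155842)*((8 + 289**2 - 382*289) + 33908) = -(-567018)*((8 + 83521 - 110398) + 33908) = -(-567018)*(-26869 + 33908) = -(-567018)*7039 = -1*(-3991239702) = 3991239702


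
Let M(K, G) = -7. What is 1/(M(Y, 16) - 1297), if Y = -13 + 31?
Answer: -1/1304 ≈ -0.00076687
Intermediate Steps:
Y = 18
1/(M(Y, 16) - 1297) = 1/(-7 - 1297) = 1/(-1304) = -1/1304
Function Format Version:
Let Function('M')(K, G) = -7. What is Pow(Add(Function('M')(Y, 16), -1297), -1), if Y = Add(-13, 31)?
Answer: Rational(-1, 1304) ≈ -0.00076687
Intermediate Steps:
Y = 18
Pow(Add(Function('M')(Y, 16), -1297), -1) = Pow(Add(-7, -1297), -1) = Pow(-1304, -1) = Rational(-1, 1304)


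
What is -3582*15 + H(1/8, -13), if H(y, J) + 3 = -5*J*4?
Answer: -53473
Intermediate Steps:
H(y, J) = -3 - 20*J (H(y, J) = -3 - 5*J*4 = -3 - 20*J)
-3582*15 + H(1/8, -13) = -3582*15 + (-3 - 20*(-13)) = -199*270 + (-3 + 260) = -53730 + 257 = -53473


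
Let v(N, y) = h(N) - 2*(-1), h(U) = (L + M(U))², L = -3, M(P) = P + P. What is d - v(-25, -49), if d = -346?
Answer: -3157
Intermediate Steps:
M(P) = 2*P
h(U) = (-3 + 2*U)²
v(N, y) = 2 + (-3 + 2*N)² (v(N, y) = (-3 + 2*N)² - 2*(-1) = (-3 + 2*N)² + 2 = 2 + (-3 + 2*N)²)
d - v(-25, -49) = -346 - (2 + (-3 + 2*(-25))²) = -346 - (2 + (-3 - 50)²) = -346 - (2 + (-53)²) = -346 - (2 + 2809) = -346 - 1*2811 = -346 - 2811 = -3157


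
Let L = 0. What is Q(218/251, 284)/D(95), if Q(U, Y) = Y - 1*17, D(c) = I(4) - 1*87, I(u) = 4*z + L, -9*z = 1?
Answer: -2403/787 ≈ -3.0534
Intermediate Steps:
z = -⅑ (z = -⅑*1 = -⅑ ≈ -0.11111)
I(u) = -4/9 (I(u) = 4*(-⅑) + 0 = -4/9 + 0 = -4/9)
D(c) = -787/9 (D(c) = -4/9 - 1*87 = -4/9 - 87 = -787/9)
Q(U, Y) = -17 + Y (Q(U, Y) = Y - 17 = -17 + Y)
Q(218/251, 284)/D(95) = (-17 + 284)/(-787/9) = 267*(-9/787) = -2403/787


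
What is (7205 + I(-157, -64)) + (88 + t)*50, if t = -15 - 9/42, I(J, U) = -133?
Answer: 74979/7 ≈ 10711.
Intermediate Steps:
t = -213/14 (t = -15 - 9*1/42 = -15 - 3/14 = -213/14 ≈ -15.214)
(7205 + I(-157, -64)) + (88 + t)*50 = (7205 - 133) + (88 - 213/14)*50 = 7072 + (1019/14)*50 = 7072 + 25475/7 = 74979/7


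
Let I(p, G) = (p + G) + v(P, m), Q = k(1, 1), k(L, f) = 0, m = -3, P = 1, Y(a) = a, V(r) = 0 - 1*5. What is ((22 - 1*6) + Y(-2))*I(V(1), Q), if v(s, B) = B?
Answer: -112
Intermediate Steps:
V(r) = -5 (V(r) = 0 - 5 = -5)
Q = 0
I(p, G) = -3 + G + p (I(p, G) = (p + G) - 3 = (G + p) - 3 = -3 + G + p)
((22 - 1*6) + Y(-2))*I(V(1), Q) = ((22 - 1*6) - 2)*(-3 + 0 - 5) = ((22 - 6) - 2)*(-8) = (16 - 2)*(-8) = 14*(-8) = -112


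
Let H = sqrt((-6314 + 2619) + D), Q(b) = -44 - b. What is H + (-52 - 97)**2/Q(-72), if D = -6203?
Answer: 22201/28 + 7*I*sqrt(202) ≈ 792.89 + 99.489*I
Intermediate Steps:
H = 7*I*sqrt(202) (H = sqrt((-6314 + 2619) - 6203) = sqrt(-3695 - 6203) = sqrt(-9898) = 7*I*sqrt(202) ≈ 99.489*I)
H + (-52 - 97)**2/Q(-72) = 7*I*sqrt(202) + (-52 - 97)**2/(-44 - 1*(-72)) = 7*I*sqrt(202) + (-149)**2/(-44 + 72) = 7*I*sqrt(202) + 22201/28 = 22201/28 + 7*I*sqrt(202)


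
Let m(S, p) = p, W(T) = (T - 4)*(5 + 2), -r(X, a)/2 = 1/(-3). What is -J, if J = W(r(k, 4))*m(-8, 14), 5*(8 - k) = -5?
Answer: 980/3 ≈ 326.67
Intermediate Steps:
k = 9 (k = 8 - ⅕*(-5) = 8 + 1 = 9)
r(X, a) = ⅔ (r(X, a) = -2/(-3) = -2*(-⅓) = ⅔)
W(T) = -28 + 7*T (W(T) = (-4 + T)*7 = -28 + 7*T)
J = -980/3 (J = (-28 + 7*(⅔))*14 = (-28 + 14/3)*14 = -70/3*14 = -980/3 ≈ -326.67)
-J = -1*(-980/3) = 980/3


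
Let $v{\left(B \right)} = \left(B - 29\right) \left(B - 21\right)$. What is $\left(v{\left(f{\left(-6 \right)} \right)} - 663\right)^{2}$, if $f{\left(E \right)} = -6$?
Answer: $79524$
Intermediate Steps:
$v{\left(B \right)} = \left(-29 + B\right) \left(-21 + B\right)$
$\left(v{\left(f{\left(-6 \right)} \right)} - 663\right)^{2} = \left(\left(609 + \left(-6\right)^{2} - -300\right) - 663\right)^{2} = \left(\left(609 + 36 + 300\right) - 663\right)^{2} = \left(945 - 663\right)^{2} = 282^{2} = 79524$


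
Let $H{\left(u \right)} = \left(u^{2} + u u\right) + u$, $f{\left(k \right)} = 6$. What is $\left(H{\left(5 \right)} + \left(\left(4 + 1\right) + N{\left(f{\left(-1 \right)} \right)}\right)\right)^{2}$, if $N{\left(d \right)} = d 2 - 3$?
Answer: $4761$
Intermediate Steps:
$N{\left(d \right)} = -3 + 2 d$ ($N{\left(d \right)} = 2 d - 3 = -3 + 2 d$)
$H{\left(u \right)} = u + 2 u^{2}$ ($H{\left(u \right)} = \left(u^{2} + u^{2}\right) + u = 2 u^{2} + u = u + 2 u^{2}$)
$\left(H{\left(5 \right)} + \left(\left(4 + 1\right) + N{\left(f{\left(-1 \right)} \right)}\right)\right)^{2} = \left(5 \left(1 + 2 \cdot 5\right) + \left(\left(4 + 1\right) + \left(-3 + 2 \cdot 6\right)\right)\right)^{2} = \left(5 \left(1 + 10\right) + \left(5 + \left(-3 + 12\right)\right)\right)^{2} = \left(5 \cdot 11 + \left(5 + 9\right)\right)^{2} = \left(55 + 14\right)^{2} = 69^{2} = 4761$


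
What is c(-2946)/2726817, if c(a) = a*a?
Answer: 2892972/908939 ≈ 3.1828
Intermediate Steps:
c(a) = a²
c(-2946)/2726817 = (-2946)²/2726817 = 8678916*(1/2726817) = 2892972/908939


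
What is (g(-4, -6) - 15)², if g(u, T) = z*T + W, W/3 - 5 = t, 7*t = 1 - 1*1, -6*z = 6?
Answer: 36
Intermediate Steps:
z = -1 (z = -⅙*6 = -1)
t = 0 (t = (1 - 1*1)/7 = (1 - 1)/7 = (⅐)*0 = 0)
W = 15 (W = 15 + 3*0 = 15 + 0 = 15)
g(u, T) = 15 - T (g(u, T) = -T + 15 = 15 - T)
(g(-4, -6) - 15)² = ((15 - 1*(-6)) - 15)² = ((15 + 6) - 15)² = (21 - 15)² = 6² = 36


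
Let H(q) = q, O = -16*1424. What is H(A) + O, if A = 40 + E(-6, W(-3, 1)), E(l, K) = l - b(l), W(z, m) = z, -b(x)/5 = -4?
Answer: -22770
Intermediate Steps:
b(x) = 20 (b(x) = -5*(-4) = 20)
O = -22784
E(l, K) = -20 + l (E(l, K) = l - 1*20 = l - 20 = -20 + l)
A = 14 (A = 40 + (-20 - 6) = 40 - 26 = 14)
H(A) + O = 14 - 22784 = -22770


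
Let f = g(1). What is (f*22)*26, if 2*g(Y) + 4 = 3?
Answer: -286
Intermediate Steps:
g(Y) = -½ (g(Y) = -2 + (½)*3 = -2 + 3/2 = -½)
f = -½ ≈ -0.50000
(f*22)*26 = -½*22*26 = -11*26 = -286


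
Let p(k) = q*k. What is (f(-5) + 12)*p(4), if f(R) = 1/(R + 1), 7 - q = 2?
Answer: 235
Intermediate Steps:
q = 5 (q = 7 - 1*2 = 7 - 2 = 5)
f(R) = 1/(1 + R)
p(k) = 5*k
(f(-5) + 12)*p(4) = (1/(1 - 5) + 12)*(5*4) = (1/(-4) + 12)*20 = (-1/4 + 12)*20 = (47/4)*20 = 235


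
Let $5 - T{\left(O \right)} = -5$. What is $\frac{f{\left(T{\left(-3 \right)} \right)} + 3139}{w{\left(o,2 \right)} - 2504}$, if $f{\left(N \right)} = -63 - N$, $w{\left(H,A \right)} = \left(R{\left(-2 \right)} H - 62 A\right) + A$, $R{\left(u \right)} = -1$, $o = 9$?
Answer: $- \frac{3066}{2635} \approx -1.1636$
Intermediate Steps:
$T{\left(O \right)} = 10$ ($T{\left(O \right)} = 5 - -5 = 5 + 5 = 10$)
$w{\left(H,A \right)} = - H - 61 A$ ($w{\left(H,A \right)} = \left(- H - 62 A\right) + A = - H - 61 A$)
$\frac{f{\left(T{\left(-3 \right)} \right)} + 3139}{w{\left(o,2 \right)} - 2504} = \frac{\left(-63 - 10\right) + 3139}{\left(\left(-1\right) 9 - 122\right) - 2504} = \frac{\left(-63 - 10\right) + 3139}{\left(-9 - 122\right) - 2504} = \frac{-73 + 3139}{-131 - 2504} = \frac{3066}{-2635} = 3066 \left(- \frac{1}{2635}\right) = - \frac{3066}{2635}$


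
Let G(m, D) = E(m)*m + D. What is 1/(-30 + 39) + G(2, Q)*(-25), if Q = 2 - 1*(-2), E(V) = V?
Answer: -1799/9 ≈ -199.89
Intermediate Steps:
Q = 4 (Q = 2 + 2 = 4)
G(m, D) = D + m**2 (G(m, D) = m*m + D = m**2 + D = D + m**2)
1/(-30 + 39) + G(2, Q)*(-25) = 1/(-30 + 39) + (4 + 2**2)*(-25) = 1/9 + (4 + 4)*(-25) = 1/9 + 8*(-25) = 1/9 - 200 = -1799/9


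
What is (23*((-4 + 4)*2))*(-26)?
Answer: 0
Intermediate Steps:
(23*((-4 + 4)*2))*(-26) = (23*(0*2))*(-26) = (23*0)*(-26) = 0*(-26) = 0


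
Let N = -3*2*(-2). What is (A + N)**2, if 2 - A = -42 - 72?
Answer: 16384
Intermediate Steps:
N = 12 (N = -6*(-2) = 12)
A = 116 (A = 2 - (-42 - 72) = 2 - 1*(-114) = 2 + 114 = 116)
(A + N)**2 = (116 + 12)**2 = 128**2 = 16384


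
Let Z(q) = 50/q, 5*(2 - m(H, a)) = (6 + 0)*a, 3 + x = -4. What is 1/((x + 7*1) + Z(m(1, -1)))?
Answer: 8/125 ≈ 0.064000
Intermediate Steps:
x = -7 (x = -3 - 4 = -7)
m(H, a) = 2 - 6*a/5 (m(H, a) = 2 - (6 + 0)*a/5 = 2 - 6*a/5)
1/((x + 7*1) + Z(m(1, -1))) = 1/((-7 + 7*1) + 50/(2 - 6/5*(-1))) = 1/((-7 + 7) + 50/(2 + 6/5)) = 1/(0 + 50/(16/5)) = 1/(0 + 50*(5/16)) = 1/(0 + 125/8) = 1/(125/8) = 8/125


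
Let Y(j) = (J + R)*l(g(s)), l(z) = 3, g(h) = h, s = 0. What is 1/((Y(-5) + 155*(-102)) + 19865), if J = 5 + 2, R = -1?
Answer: 1/4073 ≈ 0.00024552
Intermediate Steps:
J = 7
Y(j) = 18 (Y(j) = (7 - 1)*3 = 6*3 = 18)
1/((Y(-5) + 155*(-102)) + 19865) = 1/((18 + 155*(-102)) + 19865) = 1/((18 - 15810) + 19865) = 1/(-15792 + 19865) = 1/4073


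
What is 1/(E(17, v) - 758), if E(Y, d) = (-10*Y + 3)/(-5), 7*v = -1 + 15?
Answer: -5/3623 ≈ -0.0013801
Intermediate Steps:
v = 2 (v = (-1 + 15)/7 = (1/7)*14 = 2)
E(Y, d) = -3/5 + 2*Y (E(Y, d) = (3 - 10*Y)*(-1/5) = -3/5 + 2*Y)
1/(E(17, v) - 758) = 1/((-3/5 + 2*17) - 758) = 1/((-3/5 + 34) - 758) = 1/(167/5 - 758) = 1/(-3623/5) = -5/3623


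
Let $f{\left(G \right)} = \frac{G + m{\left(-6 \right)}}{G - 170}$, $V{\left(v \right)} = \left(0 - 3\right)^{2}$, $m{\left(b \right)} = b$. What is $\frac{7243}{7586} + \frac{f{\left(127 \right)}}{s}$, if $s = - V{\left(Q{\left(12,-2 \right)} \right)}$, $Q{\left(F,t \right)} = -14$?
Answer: $\frac{3720947}{2935782} \approx 1.2674$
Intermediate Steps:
$V{\left(v \right)} = 9$ ($V{\left(v \right)} = \left(-3\right)^{2} = 9$)
$f{\left(G \right)} = \frac{-6 + G}{-170 + G}$ ($f{\left(G \right)} = \frac{G - 6}{G - 170} = \frac{-6 + G}{-170 + G}$)
$s = -9$ ($s = \left(-1\right) 9 = -9$)
$\frac{7243}{7586} + \frac{f{\left(127 \right)}}{s} = \frac{7243}{7586} + \frac{\frac{1}{-170 + 127} \left(-6 + 127\right)}{-9} = 7243 \cdot \frac{1}{7586} + \frac{1}{-43} \cdot 121 \left(- \frac{1}{9}\right) = \frac{7243}{7586} + \left(- \frac{1}{43}\right) 121 \left(- \frac{1}{9}\right) = \frac{7243}{7586} - - \frac{121}{387} = \frac{7243}{7586} + \frac{121}{387} = \frac{3720947}{2935782}$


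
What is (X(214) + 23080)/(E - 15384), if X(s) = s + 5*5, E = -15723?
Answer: -7773/10369 ≈ -0.74964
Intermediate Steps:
X(s) = 25 + s (X(s) = s + 25 = 25 + s)
(X(214) + 23080)/(E - 15384) = ((25 + 214) + 23080)/(-15723 - 15384) = (239 + 23080)/(-31107) = 23319*(-1/31107) = -7773/10369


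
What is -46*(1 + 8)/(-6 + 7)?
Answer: -414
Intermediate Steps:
-46*(1 + 8)/(-6 + 7) = -414/1 = -414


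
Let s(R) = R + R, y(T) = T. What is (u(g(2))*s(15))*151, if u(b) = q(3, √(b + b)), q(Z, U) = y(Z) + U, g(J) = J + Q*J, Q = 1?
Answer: 13590 + 9060*√2 ≈ 26403.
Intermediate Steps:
g(J) = 2*J (g(J) = J + 1*J = J + J = 2*J)
q(Z, U) = U + Z (q(Z, U) = Z + U = U + Z)
s(R) = 2*R
u(b) = 3 + √2*√b (u(b) = √(b + b) + 3 = √(2*b) + 3 = √2*√b + 3 = 3 + √2*√b)
(u(g(2))*s(15))*151 = ((3 + √2*√(2*2))*(2*15))*151 = ((3 + √2*√4)*30)*151 = ((3 + √2*2)*30)*151 = ((3 + 2*√2)*30)*151 = (90 + 60*√2)*151 = 13590 + 9060*√2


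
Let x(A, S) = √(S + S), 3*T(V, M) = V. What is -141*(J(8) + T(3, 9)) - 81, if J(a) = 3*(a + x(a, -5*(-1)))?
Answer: -3606 - 423*√10 ≈ -4943.6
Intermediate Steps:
T(V, M) = V/3
x(A, S) = √2*√S (x(A, S) = √(2*S) = √2*√S)
J(a) = 3*a + 3*√10 (J(a) = 3*(a + √2*√(-5*(-1))) = 3*(a + √2*√5) = 3*(a + √10) = 3*a + 3*√10)
-141*(J(8) + T(3, 9)) - 81 = -141*((3*8 + 3*√10) + (⅓)*3) - 81 = -141*((24 + 3*√10) + 1) - 81 = -141*(25 + 3*√10) - 81 = (-3525 - 423*√10) - 81 = -3606 - 423*√10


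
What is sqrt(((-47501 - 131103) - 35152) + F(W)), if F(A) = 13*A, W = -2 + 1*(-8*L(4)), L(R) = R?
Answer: I*sqrt(214198) ≈ 462.82*I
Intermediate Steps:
W = -34 (W = -2 + 1*(-8*4) = -2 + 1*(-32) = -2 - 32 = -34)
sqrt(((-47501 - 131103) - 35152) + F(W)) = sqrt(((-47501 - 131103) - 35152) + 13*(-34)) = sqrt((-178604 - 35152) - 442) = sqrt(-213756 - 442) = sqrt(-214198) = I*sqrt(214198)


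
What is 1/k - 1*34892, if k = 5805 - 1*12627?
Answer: -238033225/6822 ≈ -34892.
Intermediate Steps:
k = -6822 (k = 5805 - 12627 = -6822)
1/k - 1*34892 = 1/(-6822) - 1*34892 = -1/6822 - 34892 = -238033225/6822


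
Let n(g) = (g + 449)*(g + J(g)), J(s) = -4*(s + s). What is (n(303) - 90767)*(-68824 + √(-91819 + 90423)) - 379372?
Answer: 116020298044 - 3371518*I*√349 ≈ 1.1602e+11 - 6.2985e+7*I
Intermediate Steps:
J(s) = -8*s
n(g) = -7*g*(449 + g) (n(g) = (g + 449)*(g - 8*g) = (449 + g)*(-7*g) = -7*g*(449 + g))
(n(303) - 90767)*(-68824 + √(-91819 + 90423)) - 379372 = (7*303*(-449 - 1*303) - 90767)*(-68824 + √(-91819 + 90423)) - 379372 = (7*303*(-449 - 303) - 90767)*(-68824 + √(-1396)) - 379372 = (7*303*(-752) - 90767)*(-68824 + 2*I*√349) - 379372 = (-1594992 - 90767)*(-68824 + 2*I*√349) - 379372 = -1685759*(-68824 + 2*I*√349) - 379372 = (116020677416 - 3371518*I*√349) - 379372 = 116020298044 - 3371518*I*√349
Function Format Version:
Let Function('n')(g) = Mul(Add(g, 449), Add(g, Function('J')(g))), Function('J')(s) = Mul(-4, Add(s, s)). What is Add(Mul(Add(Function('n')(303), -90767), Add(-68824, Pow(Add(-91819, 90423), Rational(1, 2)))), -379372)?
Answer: Add(116020298044, Mul(-3371518, I, Pow(349, Rational(1, 2)))) ≈ Add(1.1602e+11, Mul(-6.2985e+7, I))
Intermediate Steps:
Function('J')(s) = Mul(-8, s) (Function('J')(s) = Mul(-4, Mul(2, s)) = Mul(-8, s))
Function('n')(g) = Mul(-7, g, Add(449, g)) (Function('n')(g) = Mul(Add(g, 449), Add(g, Mul(-8, g))) = Mul(Add(449, g), Mul(-7, g)) = Mul(-7, g, Add(449, g)))
Add(Mul(Add(Function('n')(303), -90767), Add(-68824, Pow(Add(-91819, 90423), Rational(1, 2)))), -379372) = Add(Mul(Add(Mul(7, 303, Add(-449, Mul(-1, 303))), -90767), Add(-68824, Pow(Add(-91819, 90423), Rational(1, 2)))), -379372) = Add(Mul(Add(Mul(7, 303, Add(-449, -303)), -90767), Add(-68824, Pow(-1396, Rational(1, 2)))), -379372) = Add(Mul(Add(Mul(7, 303, -752), -90767), Add(-68824, Mul(2, I, Pow(349, Rational(1, 2))))), -379372) = Add(Mul(Add(-1594992, -90767), Add(-68824, Mul(2, I, Pow(349, Rational(1, 2))))), -379372) = Add(Mul(-1685759, Add(-68824, Mul(2, I, Pow(349, Rational(1, 2))))), -379372) = Add(Add(116020677416, Mul(-3371518, I, Pow(349, Rational(1, 2)))), -379372) = Add(116020298044, Mul(-3371518, I, Pow(349, Rational(1, 2))))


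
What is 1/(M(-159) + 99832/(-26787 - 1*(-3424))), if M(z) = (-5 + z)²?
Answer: 23363/628271416 ≈ 3.7186e-5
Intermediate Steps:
1/(M(-159) + 99832/(-26787 - 1*(-3424))) = 1/((-5 - 159)² + 99832/(-26787 - 1*(-3424))) = 1/((-164)² + 99832/(-26787 + 3424)) = 1/(26896 + 99832/(-23363)) = 1/(26896 + 99832*(-1/23363)) = 1/(26896 - 99832/23363) = 1/(628271416/23363) = 23363/628271416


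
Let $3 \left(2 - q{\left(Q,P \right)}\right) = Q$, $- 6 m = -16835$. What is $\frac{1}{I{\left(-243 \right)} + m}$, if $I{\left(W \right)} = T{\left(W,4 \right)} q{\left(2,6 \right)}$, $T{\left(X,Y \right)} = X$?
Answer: $\frac{6}{14891} \approx 0.00040293$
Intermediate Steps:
$m = \frac{16835}{6}$ ($m = \left(- \frac{1}{6}\right) \left(-16835\right) = \frac{16835}{6} \approx 2805.8$)
$q{\left(Q,P \right)} = 2 - \frac{Q}{3}$
$I{\left(W \right)} = \frac{4 W}{3}$ ($I{\left(W \right)} = W \left(2 - \frac{2}{3}\right) = W \frac{4}{3} = \frac{4 W}{3}$)
$\frac{1}{I{\left(-243 \right)} + m} = \frac{1}{\frac{4}{3} \left(-243\right) + \frac{16835}{6}} = \frac{1}{-324 + \frac{16835}{6}} = \frac{1}{\frac{14891}{6}} = \frac{6}{14891}$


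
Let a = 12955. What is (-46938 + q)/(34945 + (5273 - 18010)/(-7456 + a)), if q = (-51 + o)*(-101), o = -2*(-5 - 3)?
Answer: -5078151/4088294 ≈ -1.2421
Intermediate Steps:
o = 16 (o = -2*(-8) = 16)
q = 3535 (q = (-51 + 16)*(-101) = -35*(-101) = 3535)
(-46938 + q)/(34945 + (5273 - 18010)/(-7456 + a)) = (-46938 + 3535)/(34945 + (5273 - 18010)/(-7456 + 12955)) = -43403/(34945 - 12737/5499) = -43403/(34945 - 12737*1/5499) = -43403/(34945 - 271/117) = -43403/4088294/117 = -43403*117/4088294 = -5078151/4088294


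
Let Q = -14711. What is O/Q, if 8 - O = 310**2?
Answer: 96092/14711 ≈ 6.5320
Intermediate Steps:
O = -96092 (O = 8 - 1*310**2 = 8 - 1*96100 = 8 - 96100 = -96092)
O/Q = -96092/(-14711) = -96092*(-1/14711) = 96092/14711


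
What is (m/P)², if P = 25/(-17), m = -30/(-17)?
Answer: 36/25 ≈ 1.4400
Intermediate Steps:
m = 30/17 (m = -30*(-1/17) = 30/17 ≈ 1.7647)
P = -25/17 (P = 25*(-1/17) = -25/17 ≈ -1.4706)
(m/P)² = (30/(17*(-25/17)))² = ((30/17)*(-17/25))² = (-6/5)² = 36/25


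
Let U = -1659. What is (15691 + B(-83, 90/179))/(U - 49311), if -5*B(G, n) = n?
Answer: -2808671/9123630 ≈ -0.30785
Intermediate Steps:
B(G, n) = -n/5
(15691 + B(-83, 90/179))/(U - 49311) = (15691 - 18/179)/(-1659 - 49311) = (15691 - 18/179)/(-50970) = (15691 - ⅕*90/179)*(-1/50970) = (15691 - 18/179)*(-1/50970) = (2808671/179)*(-1/50970) = -2808671/9123630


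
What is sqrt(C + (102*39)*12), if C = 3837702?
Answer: sqrt(3885438) ≈ 1971.2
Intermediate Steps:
sqrt(C + (102*39)*12) = sqrt(3837702 + (102*39)*12) = sqrt(3837702 + 3978*12) = sqrt(3837702 + 47736) = sqrt(3885438)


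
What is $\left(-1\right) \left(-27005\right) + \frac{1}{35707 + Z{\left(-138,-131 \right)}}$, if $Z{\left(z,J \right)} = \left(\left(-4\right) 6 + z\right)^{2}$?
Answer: $\frac{1672986756}{61951} \approx 27005.0$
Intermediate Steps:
$Z{\left(z,J \right)} = \left(-24 + z\right)^{2}$
$\left(-1\right) \left(-27005\right) + \frac{1}{35707 + Z{\left(-138,-131 \right)}} = \left(-1\right) \left(-27005\right) + \frac{1}{35707 + \left(-24 - 138\right)^{2}} = 27005 + \frac{1}{35707 + \left(-162\right)^{2}} = 27005 + \frac{1}{35707 + 26244} = 27005 + \frac{1}{61951} = \frac{1672986756}{61951}$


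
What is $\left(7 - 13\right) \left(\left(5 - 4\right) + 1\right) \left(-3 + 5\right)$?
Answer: $-24$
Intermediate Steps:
$\left(7 - 13\right) \left(\left(5 - 4\right) + 1\right) \left(-3 + 5\right) = \left(7 - 13\right) \left(1 + 1\right) 2 = - 6 \cdot 2 \cdot 2 = \left(-6\right) 4 = -24$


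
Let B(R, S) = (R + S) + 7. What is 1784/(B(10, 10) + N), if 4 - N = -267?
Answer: 892/149 ≈ 5.9866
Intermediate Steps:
N = 271 (N = 4 - 1*(-267) = 4 + 267 = 271)
B(R, S) = 7 + R + S
1784/(B(10, 10) + N) = 1784/((7 + 10 + 10) + 271) = 1784/(27 + 271) = 1784/298 = (1/298)*1784 = 892/149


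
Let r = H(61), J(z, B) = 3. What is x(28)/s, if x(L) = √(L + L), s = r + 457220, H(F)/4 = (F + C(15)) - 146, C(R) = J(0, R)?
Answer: √14/228446 ≈ 1.6379e-5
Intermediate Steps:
C(R) = 3
H(F) = -572 + 4*F (H(F) = 4*((F + 3) - 146) = 4*((3 + F) - 146) = 4*(-143 + F) = -572 + 4*F)
r = -328 (r = -572 + 4*61 = -572 + 244 = -328)
s = 456892 (s = -328 + 457220 = 456892)
x(L) = √2*√L (x(L) = √(2*L) = √2*√L)
x(28)/s = (√2*√28)/456892 = (√2*(2*√7))*(1/456892) = (2*√14)*(1/456892) = √14/228446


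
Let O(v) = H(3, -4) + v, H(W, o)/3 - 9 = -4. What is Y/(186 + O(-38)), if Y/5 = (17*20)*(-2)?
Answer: -3400/163 ≈ -20.859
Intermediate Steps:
H(W, o) = 15 (H(W, o) = 27 + 3*(-4) = 27 - 12 = 15)
O(v) = 15 + v
Y = -3400 (Y = 5*((17*20)*(-2)) = 5*(340*(-2)) = 5*(-680) = -3400)
Y/(186 + O(-38)) = -3400/(186 + (15 - 38)) = -3400/(186 - 23) = -3400/163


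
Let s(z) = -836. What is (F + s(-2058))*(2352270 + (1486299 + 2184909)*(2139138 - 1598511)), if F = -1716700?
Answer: -3408890773795413696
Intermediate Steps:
(F + s(-2058))*(2352270 + (1486299 + 2184909)*(2139138 - 1598511)) = (-1716700 - 836)*(2352270 + (1486299 + 2184909)*(2139138 - 1598511)) = -1717536*(2352270 + 3671208*540627) = -1717536*(2352270 + 1984754167416) = -1717536*1984756519686 = -3408890773795413696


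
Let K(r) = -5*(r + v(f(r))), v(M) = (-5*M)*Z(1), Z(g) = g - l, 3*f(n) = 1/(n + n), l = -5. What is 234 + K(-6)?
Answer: 1559/6 ≈ 259.83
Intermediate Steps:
f(n) = 1/(6*n) (f(n) = 1/(3*(n + n)) = 1/(3*((2*n))) = (1/(2*n))/3 = 1/(6*n))
Z(g) = 5 + g (Z(g) = g - 1*(-5) = g + 5 = 5 + g)
v(M) = -30*M (v(M) = (-5*M)*(5 + 1) = -5*M*6 = -30*M)
K(r) = -5*r + 25/r (K(r) = -5*(r - 5/r) = -5*r + 25/r)
234 + K(-6) = 234 + (-5*(-6) + 25/(-6)) = 234 + (30 + 25*(-1/6)) = 234 + (30 - 25/6) = 234 + 155/6 = 1559/6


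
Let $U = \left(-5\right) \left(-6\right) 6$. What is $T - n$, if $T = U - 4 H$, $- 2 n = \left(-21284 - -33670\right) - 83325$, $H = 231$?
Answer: $- \frac{72427}{2} \approx -36214.0$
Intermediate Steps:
$U = 180$ ($U = 30 \cdot 6 = 180$)
$n = \frac{70939}{2}$ ($n = - \frac{\left(-21284 - -33670\right) - 83325}{2} = - \frac{\left(-21284 + 33670\right) - 83325}{2} = - \frac{12386 - 83325}{2} = \left(- \frac{1}{2}\right) \left(-70939\right) = \frac{70939}{2} \approx 35470.0$)
$T = -744$ ($T = 180 - 924 = -744$)
$T - n = -744 - \frac{70939}{2} = - \frac{72427}{2}$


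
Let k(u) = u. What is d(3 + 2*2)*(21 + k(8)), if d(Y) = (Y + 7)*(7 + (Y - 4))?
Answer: 4060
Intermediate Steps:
d(Y) = (3 + Y)*(7 + Y) (d(Y) = (7 + Y)*(7 + (-4 + Y)) = (7 + Y)*(3 + Y) = (3 + Y)*(7 + Y))
d(3 + 2*2)*(21 + k(8)) = (21 + (3 + 2*2)**2 + 10*(3 + 2*2))*(21 + 8) = (21 + (3 + 4)**2 + 10*(3 + 4))*29 = (21 + 7**2 + 10*7)*29 = (21 + 49 + 70)*29 = 140*29 = 4060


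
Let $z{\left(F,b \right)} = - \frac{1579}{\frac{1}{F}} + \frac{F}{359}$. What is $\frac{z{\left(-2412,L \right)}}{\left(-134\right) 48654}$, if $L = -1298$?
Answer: $- \frac{566860}{970377} \approx -0.58416$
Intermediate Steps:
$z{\left(F,b \right)} = - \frac{566860 F}{359}$ ($z{\left(F,b \right)} = - 1579 F + F \frac{1}{359} = - 1579 F + \frac{F}{359} = - \frac{566860 F}{359}$)
$\frac{z{\left(-2412,L \right)}}{\left(-134\right) 48654} = \frac{\left(- \frac{566860}{359}\right) \left(-2412\right)}{\left(-134\right) 48654} = \frac{1367266320}{359 \left(-6519636\right)} = \frac{1367266320}{359} \left(- \frac{1}{6519636}\right) = - \frac{566860}{970377}$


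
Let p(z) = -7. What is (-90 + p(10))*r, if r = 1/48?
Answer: -97/48 ≈ -2.0208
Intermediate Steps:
r = 1/48 ≈ 0.020833
(-90 + p(10))*r = (-90 - 7)*(1/48) = -97*1/48 = -97/48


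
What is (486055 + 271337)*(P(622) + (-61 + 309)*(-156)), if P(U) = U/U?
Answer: -29301224304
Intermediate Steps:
P(U) = 1
(486055 + 271337)*(P(622) + (-61 + 309)*(-156)) = (486055 + 271337)*(1 + (-61 + 309)*(-156)) = 757392*(1 + 248*(-156)) = 757392*(1 - 38688) = 757392*(-38687) = -29301224304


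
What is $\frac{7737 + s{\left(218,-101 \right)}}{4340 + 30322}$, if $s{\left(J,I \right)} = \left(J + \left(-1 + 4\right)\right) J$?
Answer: $\frac{1055}{654} \approx 1.6131$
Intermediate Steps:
$s{\left(J,I \right)} = J \left(3 + J\right)$ ($s{\left(J,I \right)} = \left(J + 3\right) J = \left(3 + J\right) J = J \left(3 + J\right)$)
$\frac{7737 + s{\left(218,-101 \right)}}{4340 + 30322} = \frac{7737 + 218 \left(3 + 218\right)}{4340 + 30322} = \frac{7737 + 218 \cdot 221}{34662} = \left(7737 + 48178\right) \frac{1}{34662} = 55915 \cdot \frac{1}{34662} = \frac{1055}{654}$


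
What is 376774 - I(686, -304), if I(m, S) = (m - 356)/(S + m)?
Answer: 71963669/191 ≈ 3.7677e+5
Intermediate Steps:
I(m, S) = (-356 + m)/(S + m)
376774 - I(686, -304) = 376774 - (-356 + 686)/(-304 + 686) = 376774 - 330/382 = 376774 - 1*165/191 = 376774 - 165/191 = 71963669/191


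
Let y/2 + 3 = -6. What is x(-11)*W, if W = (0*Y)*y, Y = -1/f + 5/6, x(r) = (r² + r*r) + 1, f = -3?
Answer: 0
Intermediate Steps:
y = -18 (y = -6 + 2*(-6) = -6 - 12 = -18)
x(r) = 1 + 2*r² (x(r) = (r² + r²) + 1 = 2*r² + 1 = 1 + 2*r²)
Y = 7/6 (Y = -1/(-3) + 5/6 = -1*(-⅓) + 5*(⅙) = ⅓ + ⅚ = 7/6 ≈ 1.1667)
W = 0 (W = (0*(7/6))*(-18) = 0*(-18) = 0)
x(-11)*W = (1 + 2*(-11)²)*0 = (1 + 2*121)*0 = (1 + 242)*0 = 243*0 = 0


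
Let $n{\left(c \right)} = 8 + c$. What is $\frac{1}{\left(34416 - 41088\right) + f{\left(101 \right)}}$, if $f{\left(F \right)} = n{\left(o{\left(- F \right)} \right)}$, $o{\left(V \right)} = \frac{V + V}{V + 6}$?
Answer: $- \frac{95}{632878} \approx -0.00015011$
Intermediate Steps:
$o{\left(V \right)} = \frac{2 V}{6 + V}$
$f{\left(F \right)} = 8 - \frac{2 F}{6 - F}$ ($f{\left(F \right)} = 8 + \frac{2 \left(- F\right)}{6 - F} = 8 - \frac{2 F}{6 - F}$)
$\frac{1}{\left(34416 - 41088\right) + f{\left(101 \right)}} = \frac{1}{\left(34416 - 41088\right) + \frac{2 \left(-24 + 5 \cdot 101\right)}{-6 + 101}} = \frac{1}{-6672 + \frac{2 \left(-24 + 505\right)}{95}} = \frac{1}{-6672 + 2 \cdot \frac{1}{95} \cdot 481} = \frac{1}{-6672 + \frac{962}{95}} = \frac{1}{- \frac{632878}{95}} = - \frac{95}{632878}$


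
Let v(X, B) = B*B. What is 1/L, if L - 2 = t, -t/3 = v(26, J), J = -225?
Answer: -1/151873 ≈ -6.5845e-6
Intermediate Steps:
v(X, B) = B²
t = -151875 (t = -3*(-225)² = -3*50625 = -151875)
L = -151873 (L = 2 - 151875 = -151873)
1/L = 1/(-151873) = -1/151873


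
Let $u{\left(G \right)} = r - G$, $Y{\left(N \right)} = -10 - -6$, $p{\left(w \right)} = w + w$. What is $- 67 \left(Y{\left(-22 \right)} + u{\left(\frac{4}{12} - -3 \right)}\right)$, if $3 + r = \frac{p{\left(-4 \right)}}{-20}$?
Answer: $\frac{9983}{15} \approx 665.53$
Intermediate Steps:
$p{\left(w \right)} = 2 w$
$r = - \frac{13}{5}$ ($r = -3 + \frac{2 \left(-4\right)}{-20} = -3 - - \frac{2}{5} = -3 + \frac{2}{5} = - \frac{13}{5} \approx -2.6$)
$Y{\left(N \right)} = -4$ ($Y{\left(N \right)} = -10 + 6 = -4$)
$u{\left(G \right)} = - \frac{13}{5} - G$
$- 67 \left(Y{\left(-22 \right)} + u{\left(\frac{4}{12} - -3 \right)}\right) = - 67 \left(-4 - \left(\frac{13}{5} + 3 + \frac{1}{3}\right)\right) = - 67 \left(-4 - \left(\frac{28}{5} + \frac{1}{3}\right)\right) = - 67 \left(-4 - \frac{89}{15}\right) = \left(-67\right) \left(- \frac{149}{15}\right) = \frac{9983}{15}$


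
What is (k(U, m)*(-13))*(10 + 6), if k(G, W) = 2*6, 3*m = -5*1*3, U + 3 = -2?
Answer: -2496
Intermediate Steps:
U = -5 (U = -3 - 2 = -5)
m = -5 (m = (-5*1*3)/3 = (-5*3)/3 = (⅓)*(-15) = -5)
k(G, W) = 12
(k(U, m)*(-13))*(10 + 6) = (12*(-13))*(10 + 6) = -156*16 = -2496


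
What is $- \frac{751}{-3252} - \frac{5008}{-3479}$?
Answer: $\frac{18898745}{11313708} \approx 1.6704$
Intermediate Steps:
$- \frac{751}{-3252} - \frac{5008}{-3479} = \left(-751\right) \left(- \frac{1}{3252}\right) - - \frac{5008}{3479} = \frac{751}{3252} + \frac{5008}{3479} = \frac{18898745}{11313708}$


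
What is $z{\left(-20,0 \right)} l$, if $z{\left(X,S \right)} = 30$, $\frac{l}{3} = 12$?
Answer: $1080$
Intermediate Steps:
$l = 36$ ($l = 3 \cdot 12 = 36$)
$z{\left(-20,0 \right)} l = 30 \cdot 36 = 1080$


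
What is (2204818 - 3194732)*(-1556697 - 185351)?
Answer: 1724477703872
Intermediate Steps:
(2204818 - 3194732)*(-1556697 - 185351) = -989914*(-1742048) = 1724477703872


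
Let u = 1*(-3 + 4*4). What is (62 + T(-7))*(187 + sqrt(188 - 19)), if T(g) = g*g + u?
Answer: 24800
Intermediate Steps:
u = 13 (u = 1*(-3 + 16) = 1*13 = 13)
T(g) = 13 + g**2 (T(g) = g*g + 13 = g**2 + 13 = 13 + g**2)
(62 + T(-7))*(187 + sqrt(188 - 19)) = (62 + (13 + (-7)**2))*(187 + sqrt(188 - 19)) = (62 + (13 + 49))*(187 + sqrt(169)) = (62 + 62)*(187 + 13) = 124*200 = 24800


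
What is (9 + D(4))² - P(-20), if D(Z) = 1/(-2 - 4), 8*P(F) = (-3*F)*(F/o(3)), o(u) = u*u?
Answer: 3409/36 ≈ 94.694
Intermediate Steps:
o(u) = u²
P(F) = -F²/24 (P(F) = ((-3*F)*(F/(3²)))/8 = ((-3*F)*(F/9))/8 = (-F²/3)/8 = -F²/24)
D(Z) = -⅙ (D(Z) = 1/(-6) = -⅙)
(9 + D(4))² - P(-20) = (9 - ⅙)² - (-1)*(-20)²/24 = (53/6)² - (-1)*400/24 = 2809/36 - 1*(-50/3) = 2809/36 + 50/3 = 3409/36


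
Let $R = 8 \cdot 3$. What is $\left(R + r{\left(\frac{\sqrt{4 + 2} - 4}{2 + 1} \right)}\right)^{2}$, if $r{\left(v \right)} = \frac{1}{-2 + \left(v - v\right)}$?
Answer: $\frac{2209}{4} \approx 552.25$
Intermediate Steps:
$R = 24$
$r{\left(v \right)} = - \frac{1}{2}$ ($r{\left(v \right)} = \frac{1}{-2 + 0} = \frac{1}{-2} = - \frac{1}{2}$)
$\left(R + r{\left(\frac{\sqrt{4 + 2} - 4}{2 + 1} \right)}\right)^{2} = \left(24 - \frac{1}{2}\right)^{2} = \left(\frac{47}{2}\right)^{2} = \frac{2209}{4}$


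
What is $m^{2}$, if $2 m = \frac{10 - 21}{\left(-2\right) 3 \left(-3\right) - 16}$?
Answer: $\frac{121}{16} \approx 7.5625$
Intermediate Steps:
$m = - \frac{11}{4}$ ($m = \frac{\left(10 - 21\right) \frac{1}{\left(-2\right) 3 \left(-3\right) - 16}}{2} = \frac{\left(-11\right) \frac{1}{\left(-6\right) \left(-3\right) - 16}}{2} = \frac{\left(-11\right) \frac{1}{18 - 16}}{2} = \frac{\left(-11\right) \frac{1}{2}}{2} = \frac{1}{2} \left(- \frac{11}{2}\right) = - \frac{11}{4} \approx -2.75$)
$m^{2} = \left(- \frac{11}{4}\right)^{2} = \frac{121}{16}$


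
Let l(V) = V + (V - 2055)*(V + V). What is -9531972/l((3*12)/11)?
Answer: 32038017/45127 ≈ 709.95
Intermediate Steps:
l(V) = V + 2*V*(-2055 + V) (l(V) = V + (-2055 + V)*(2*V) = V + 2*V*(-2055 + V))
-9531972/l((3*12)/11) = -9531972*11/(36*(-4109 + 2*((3*12)/11))) = -9531972*11/(36*(-4109 + 2*(36*(1/11)))) = -9531972*11/(36*(-4109 + 2*(36/11))) = -9531972*11/(36*(-4109 + 72/11)) = -9531972/((36/11)*(-45127/11)) = -9531972/(-1624572/121) = -9531972*(-121/1624572) = 32038017/45127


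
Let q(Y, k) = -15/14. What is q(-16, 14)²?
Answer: 225/196 ≈ 1.1480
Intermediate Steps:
q(Y, k) = -15/14 (q(Y, k) = -15*1/14 = -15/14)
q(-16, 14)² = (-15/14)² = 225/196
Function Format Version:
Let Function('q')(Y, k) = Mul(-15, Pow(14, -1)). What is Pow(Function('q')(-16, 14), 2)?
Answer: Rational(225, 196) ≈ 1.1480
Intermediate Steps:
Function('q')(Y, k) = Rational(-15, 14) (Function('q')(Y, k) = Mul(-15, Rational(1, 14)) = Rational(-15, 14))
Pow(Function('q')(-16, 14), 2) = Pow(Rational(-15, 14), 2) = Rational(225, 196)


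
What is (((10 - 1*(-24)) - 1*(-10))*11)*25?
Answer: 12100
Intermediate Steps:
(((10 - 1*(-24)) - 1*(-10))*11)*25 = (((10 + 24) + 10)*11)*25 = ((34 + 10)*11)*25 = (44*11)*25 = 484*25 = 12100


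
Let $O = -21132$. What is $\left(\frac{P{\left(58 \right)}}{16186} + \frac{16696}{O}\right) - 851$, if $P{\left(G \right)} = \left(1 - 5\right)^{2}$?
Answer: $- \frac{36418514387}{42755319} \approx -851.79$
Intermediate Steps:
$P{\left(G \right)} = 16$ ($P{\left(G \right)} = \left(-4\right)^{2} = 16$)
$\left(\frac{P{\left(58 \right)}}{16186} + \frac{16696}{O}\right) - 851 = \left(\frac{16}{16186} + \frac{16696}{-21132}\right) - 851 = \left(16 \cdot \frac{1}{16186} + 16696 \left(- \frac{1}{21132}\right)\right) - 851 = \left(\frac{8}{8093} - \frac{4174}{5283}\right) - 851 = - \frac{33737918}{42755319} - 851 = - \frac{36418514387}{42755319}$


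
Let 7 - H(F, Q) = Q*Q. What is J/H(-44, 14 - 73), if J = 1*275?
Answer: -275/3474 ≈ -0.079159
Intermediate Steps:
H(F, Q) = 7 - Q² (H(F, Q) = 7 - Q*Q = 7 - Q²)
J = 275
J/H(-44, 14 - 73) = 275/(7 - (14 - 73)²) = 275/(7 - 1*(-59)²) = 275/(7 - 1*3481) = 275/(7 - 3481) = 275/(-3474) = 275*(-1/3474) = -275/3474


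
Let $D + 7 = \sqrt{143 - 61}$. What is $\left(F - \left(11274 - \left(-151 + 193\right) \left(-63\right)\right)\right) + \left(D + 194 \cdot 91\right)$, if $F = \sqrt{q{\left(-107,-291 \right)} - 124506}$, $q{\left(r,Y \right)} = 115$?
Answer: $3727 + \sqrt{82} + i \sqrt{124391} \approx 3736.1 + 352.69 i$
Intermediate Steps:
$D = -7 + \sqrt{82}$ ($D = -7 + \sqrt{143 - 61} = -7 + \sqrt{82} \approx 2.0554$)
$F = i \sqrt{124391}$ ($F = \sqrt{115 - 124506} = \sqrt{-124391} = i \sqrt{124391} \approx 352.69 i$)
$\left(F - \left(11274 - \left(-151 + 193\right) \left(-63\right)\right)\right) + \left(D + 194 \cdot 91\right) = \left(i \sqrt{124391} - \left(11274 - \left(-151 + 193\right) \left(-63\right)\right)\right) + \left(\left(-7 + \sqrt{82}\right) + 194 \cdot 91\right) = \left(i \sqrt{124391} + \left(42 \left(-63\right) - 11274\right)\right) + \left(\left(-7 + \sqrt{82}\right) + 17654\right) = \left(i \sqrt{124391} - 13920\right) + \left(17647 + \sqrt{82}\right) = \left(-13920 + i \sqrt{124391}\right) + \left(17647 + \sqrt{82}\right) = 3727 + \sqrt{82} + i \sqrt{124391}$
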